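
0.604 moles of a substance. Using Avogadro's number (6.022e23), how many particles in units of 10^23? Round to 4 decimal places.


N = n * NA, then divide by 1e23 for the requested units.
N / 1e23 = n * 6.022
N / 1e23 = 0.604 * 6.022
N / 1e23 = 3.637288, rounded to 4 dp:

3.6373


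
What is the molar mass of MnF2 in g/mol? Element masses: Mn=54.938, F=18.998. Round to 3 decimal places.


M = sum(count * atomic_mass) over atoms.
M = 1*54.938 + 2*18.998
M = 54.938 + 37.996
M = 92.934 g/mol, rounded to 3 dp:

92.934 g/mol


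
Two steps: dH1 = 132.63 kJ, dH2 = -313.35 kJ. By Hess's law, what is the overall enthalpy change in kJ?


Hess's law: enthalpy is a state function, so add the step enthalpies.
dH_total = dH1 + dH2 = 132.63 + (-313.35)
dH_total = -180.72 kJ:

-180.72 kJ


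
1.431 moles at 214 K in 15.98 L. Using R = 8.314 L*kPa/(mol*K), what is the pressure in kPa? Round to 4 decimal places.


PV = nRT, solve for P = nRT / V.
nRT = 1.431 * 8.314 * 214 = 2546.0295
P = 2546.0295 / 15.98
P = 159.32600125 kPa, rounded to 4 dp:

159.3260 kPa


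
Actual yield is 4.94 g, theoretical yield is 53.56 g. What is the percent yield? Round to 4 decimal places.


% yield = 100 * actual / theoretical
% yield = 100 * 4.94 / 53.56
% yield = 9.22330097 %, rounded to 4 dp:

9.2233 %


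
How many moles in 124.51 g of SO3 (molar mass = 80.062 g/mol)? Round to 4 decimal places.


n = mass / M
n = 124.51 / 80.062
n = 1.55516974 mol, rounded to 4 dp:

1.5552 mol


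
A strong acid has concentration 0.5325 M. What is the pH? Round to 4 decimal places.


A strong acid dissociates completely, so [H+] equals the given concentration.
pH = -log10([H+]) = -log10(0.5325)
pH = 0.27368039, rounded to 4 dp:

0.2737


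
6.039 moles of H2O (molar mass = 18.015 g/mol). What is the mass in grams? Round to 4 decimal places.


mass = n * M
mass = 6.039 * 18.015
mass = 108.792585 g, rounded to 4 dp:

108.7926 g


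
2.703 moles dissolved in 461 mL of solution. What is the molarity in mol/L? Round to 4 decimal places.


Convert volume to liters: V_L = V_mL / 1000.
V_L = 461 / 1000 = 0.461 L
M = n / V_L = 2.703 / 0.461
M = 5.86334056 mol/L, rounded to 4 dp:

5.8633 mol/L


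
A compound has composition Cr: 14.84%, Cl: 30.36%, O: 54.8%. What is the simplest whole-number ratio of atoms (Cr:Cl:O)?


Assume 100 g of compound, divide each mass% by atomic mass to get moles, then normalize by the smallest to get a raw atom ratio.
Moles per 100 g: Cr: 14.84/51.996 = 0.2854, Cl: 30.36/35.453 = 0.8563, O: 54.8/15.999 = 3.4252
Raw ratio (divide by min = 0.2854): Cr: 1.0, Cl: 3.0, O: 12.001
Multiply by 1 to clear fractions: Cr: 1.0 ~= 1, Cl: 3.0 ~= 3, O: 12.001 ~= 12
Reduce by GCD to get the simplest whole-number ratio:

1:3:12


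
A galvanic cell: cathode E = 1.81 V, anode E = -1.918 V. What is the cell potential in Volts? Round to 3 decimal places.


Standard cell potential: E_cell = E_cathode - E_anode.
E_cell = 1.81 - (-1.918)
E_cell = 3.728 V, rounded to 3 dp:

3.728 V


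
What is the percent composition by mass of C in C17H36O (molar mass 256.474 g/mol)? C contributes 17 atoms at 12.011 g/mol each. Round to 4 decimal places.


pct = 100 * (n_elem * M_elem) / M_total
mass_contribution = 17 * 12.011 = 204.187 g/mol
pct = 100 * 204.187 / 256.474
pct = 79.61313817 %, rounded to 4 dp:

79.6131 %


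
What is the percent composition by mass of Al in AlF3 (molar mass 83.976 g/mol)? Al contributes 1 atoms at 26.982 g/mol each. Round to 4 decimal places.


pct = 100 * (n_elem * M_elem) / M_total
mass_contribution = 1 * 26.982 = 26.982 g/mol
pct = 100 * 26.982 / 83.976
pct = 32.13060875 %, rounded to 4 dp:

32.1306 %


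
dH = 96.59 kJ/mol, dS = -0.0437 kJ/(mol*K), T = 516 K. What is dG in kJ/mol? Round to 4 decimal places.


Gibbs: dG = dH - T*dS (consistent units, dS already in kJ/(mol*K)).
T*dS = 516 * -0.0437 = -22.5492
dG = 96.59 - (-22.5492)
dG = 119.1392 kJ/mol, rounded to 4 dp:

119.1392 kJ/mol


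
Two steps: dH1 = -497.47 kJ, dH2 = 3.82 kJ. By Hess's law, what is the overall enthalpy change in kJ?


Hess's law: enthalpy is a state function, so add the step enthalpies.
dH_total = dH1 + dH2 = -497.47 + (3.82)
dH_total = -493.65 kJ:

-493.65 kJ


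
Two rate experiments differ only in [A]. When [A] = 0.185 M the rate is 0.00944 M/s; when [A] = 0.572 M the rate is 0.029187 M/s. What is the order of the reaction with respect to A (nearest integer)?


Rate is proportional to [A]^n, so rate2/rate1 = ([A]2/[A]1)^n. Take logs to solve for n.
rate2/rate1 = 0.029187 / 0.00944 = 3.0918
[A]2/[A]1 = 0.572 / 0.185 = 3.0919
n = ln(3.0918) / ln(3.0919) = 1.0
Nearest integer order:

1


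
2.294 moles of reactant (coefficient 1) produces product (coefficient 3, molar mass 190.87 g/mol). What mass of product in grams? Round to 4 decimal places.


Use the coefficient ratio to convert reactant moles to product moles, then multiply by the product's molar mass.
moles_P = moles_R * (coeff_P / coeff_R) = 2.294 * (3/1) = 6.882
mass_P = moles_P * M_P = 6.882 * 190.87
mass_P = 1313.56734 g, rounded to 4 dp:

1313.5673 g


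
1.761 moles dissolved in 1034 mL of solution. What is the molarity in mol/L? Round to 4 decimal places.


Convert volume to liters: V_L = V_mL / 1000.
V_L = 1034 / 1000 = 1.034 L
M = n / V_L = 1.761 / 1.034
M = 1.70309478 mol/L, rounded to 4 dp:

1.7031 mol/L


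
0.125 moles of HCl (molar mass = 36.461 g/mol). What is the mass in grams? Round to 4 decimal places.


mass = n * M
mass = 0.125 * 36.461
mass = 4.557625 g, rounded to 4 dp:

4.5576 g


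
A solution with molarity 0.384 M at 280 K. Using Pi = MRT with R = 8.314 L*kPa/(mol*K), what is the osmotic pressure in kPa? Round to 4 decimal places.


Osmotic pressure (van't Hoff): Pi = M*R*T.
RT = 8.314 * 280 = 2327.92
Pi = 0.384 * 2327.92
Pi = 893.92128 kPa, rounded to 4 dp:

893.9213 kPa


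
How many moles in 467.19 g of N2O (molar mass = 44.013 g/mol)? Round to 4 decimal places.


n = mass / M
n = 467.19 / 44.013
n = 10.61481835 mol, rounded to 4 dp:

10.6148 mol


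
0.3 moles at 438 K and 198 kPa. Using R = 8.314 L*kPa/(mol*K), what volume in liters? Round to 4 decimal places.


PV = nRT, solve for V = nRT / P.
nRT = 0.3 * 8.314 * 438 = 1092.4596
V = 1092.4596 / 198
V = 5.51747273 L, rounded to 4 dp:

5.5175 L


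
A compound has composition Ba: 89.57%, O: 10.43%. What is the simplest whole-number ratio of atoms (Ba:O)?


Assume 100 g of compound, divide each mass% by atomic mass to get moles, then normalize by the smallest to get a raw atom ratio.
Moles per 100 g: Ba: 89.57/137.327 = 0.6522, O: 10.43/15.999 = 0.6519
Raw ratio (divide by min = 0.6519): Ba: 1.0, O: 1.0
Multiply by 1 to clear fractions: Ba: 1.0 ~= 1, O: 1.0 ~= 1
Reduce by GCD to get the simplest whole-number ratio:

1:1


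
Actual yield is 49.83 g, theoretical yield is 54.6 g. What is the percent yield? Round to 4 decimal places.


% yield = 100 * actual / theoretical
% yield = 100 * 49.83 / 54.6
% yield = 91.26373626 %, rounded to 4 dp:

91.2637 %


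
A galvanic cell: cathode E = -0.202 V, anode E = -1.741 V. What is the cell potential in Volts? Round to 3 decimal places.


Standard cell potential: E_cell = E_cathode - E_anode.
E_cell = -0.202 - (-1.741)
E_cell = 1.539 V, rounded to 3 dp:

1.539 V


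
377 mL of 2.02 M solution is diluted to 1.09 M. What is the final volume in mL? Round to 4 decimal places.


Dilution: M1*V1 = M2*V2, solve for V2.
V2 = M1*V1 / M2
V2 = 2.02 * 377 / 1.09
V2 = 761.54 / 1.09
V2 = 698.66055046 mL, rounded to 4 dp:

698.6606 mL


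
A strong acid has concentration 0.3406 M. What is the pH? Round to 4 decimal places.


A strong acid dissociates completely, so [H+] equals the given concentration.
pH = -log10([H+]) = -log10(0.3406)
pH = 0.46775536, rounded to 4 dp:

0.4678


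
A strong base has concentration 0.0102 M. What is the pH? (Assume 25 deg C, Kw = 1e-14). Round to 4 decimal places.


A strong base dissociates completely, so [OH-] equals the given concentration.
pOH = -log10([OH-]) = -log10(0.0102) = 1.9914
pH = 14 - pOH = 14 - 1.9914
pH = 12.0086, rounded to 4 dp:

12.0086


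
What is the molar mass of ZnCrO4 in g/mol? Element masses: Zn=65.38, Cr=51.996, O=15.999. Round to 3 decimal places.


M = sum(count * atomic_mass) over atoms.
M = 1*65.38 + 1*51.996 + 4*15.999
M = 65.38 + 51.996 + 63.996
M = 181.372 g/mol, rounded to 3 dp:

181.372 g/mol


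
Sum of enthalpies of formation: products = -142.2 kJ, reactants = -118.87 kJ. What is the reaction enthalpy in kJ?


dH_rxn = sum(dH_f products) - sum(dH_f reactants)
dH_rxn = -142.2 - (-118.87)
dH_rxn = -23.33 kJ:

-23.33 kJ


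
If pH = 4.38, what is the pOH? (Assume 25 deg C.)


At 25 deg C, pH + pOH = 14.
pOH = 14 - pH = 14 - 4.38
pOH = 9.62:

9.62


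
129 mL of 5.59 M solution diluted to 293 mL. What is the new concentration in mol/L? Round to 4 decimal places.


Dilution: M1*V1 = M2*V2, solve for M2.
M2 = M1*V1 / V2
M2 = 5.59 * 129 / 293
M2 = 721.11 / 293
M2 = 2.46112628 mol/L, rounded to 4 dp:

2.4611 mol/L


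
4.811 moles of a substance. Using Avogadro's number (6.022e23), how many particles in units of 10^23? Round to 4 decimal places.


N = n * NA, then divide by 1e23 for the requested units.
N / 1e23 = n * 6.022
N / 1e23 = 4.811 * 6.022
N / 1e23 = 28.971842, rounded to 4 dp:

28.9718


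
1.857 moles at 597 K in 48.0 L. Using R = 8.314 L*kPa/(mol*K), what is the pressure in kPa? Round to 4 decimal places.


PV = nRT, solve for P = nRT / V.
nRT = 1.857 * 8.314 * 597 = 9217.1415
P = 9217.1415 / 48.0
P = 192.02378125 kPa, rounded to 4 dp:

192.0238 kPa


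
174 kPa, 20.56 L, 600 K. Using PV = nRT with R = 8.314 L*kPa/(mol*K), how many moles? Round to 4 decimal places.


PV = nRT, solve for n = PV / (RT).
PV = 174 * 20.56 = 3577.44
RT = 8.314 * 600 = 4988.4
n = 3577.44 / 4988.4
n = 0.71715179 mol, rounded to 4 dp:

0.7172 mol


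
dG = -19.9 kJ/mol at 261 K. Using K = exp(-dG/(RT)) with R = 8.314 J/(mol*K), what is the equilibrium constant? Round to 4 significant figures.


dG is in kJ/mol; multiply by 1000 to match R in J/(mol*K).
RT = 8.314 * 261 = 2169.954 J/mol
exponent = -dG*1000 / (RT) = -(-19.9*1000) / 2169.954 = 9.17070131
K = exp(9.17070131)
K = 9611.3629, rounded to 4 significant figures:

9611


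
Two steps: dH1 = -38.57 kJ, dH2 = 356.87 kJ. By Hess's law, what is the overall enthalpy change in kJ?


Hess's law: enthalpy is a state function, so add the step enthalpies.
dH_total = dH1 + dH2 = -38.57 + (356.87)
dH_total = 318.3 kJ:

318.30 kJ


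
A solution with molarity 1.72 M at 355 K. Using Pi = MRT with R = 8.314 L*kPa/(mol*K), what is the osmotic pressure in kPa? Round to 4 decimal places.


Osmotic pressure (van't Hoff): Pi = M*R*T.
RT = 8.314 * 355 = 2951.47
Pi = 1.72 * 2951.47
Pi = 5076.5284 kPa, rounded to 4 dp:

5076.5284 kPa


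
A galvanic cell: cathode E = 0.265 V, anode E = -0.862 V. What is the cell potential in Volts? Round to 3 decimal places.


Standard cell potential: E_cell = E_cathode - E_anode.
E_cell = 0.265 - (-0.862)
E_cell = 1.127 V, rounded to 3 dp:

1.127 V


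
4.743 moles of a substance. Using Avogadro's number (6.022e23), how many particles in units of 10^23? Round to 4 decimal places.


N = n * NA, then divide by 1e23 for the requested units.
N / 1e23 = n * 6.022
N / 1e23 = 4.743 * 6.022
N / 1e23 = 28.562346, rounded to 4 dp:

28.5623


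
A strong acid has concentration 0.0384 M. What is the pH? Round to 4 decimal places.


A strong acid dissociates completely, so [H+] equals the given concentration.
pH = -log10([H+]) = -log10(0.0384)
pH = 1.41566878, rounded to 4 dp:

1.4157


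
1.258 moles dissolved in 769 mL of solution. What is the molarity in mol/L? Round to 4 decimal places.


Convert volume to liters: V_L = V_mL / 1000.
V_L = 769 / 1000 = 0.769 L
M = n / V_L = 1.258 / 0.769
M = 1.63589077 mol/L, rounded to 4 dp:

1.6359 mol/L


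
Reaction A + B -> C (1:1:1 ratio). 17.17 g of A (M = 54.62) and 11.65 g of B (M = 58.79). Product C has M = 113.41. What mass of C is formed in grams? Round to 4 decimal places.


Find moles of each reactant; the smaller value is the limiting reagent in a 1:1:1 reaction, so moles_C equals moles of the limiter.
n_A = mass_A / M_A = 17.17 / 54.62 = 0.314354 mol
n_B = mass_B / M_B = 11.65 / 58.79 = 0.198163 mol
Limiting reagent: B (smaller), n_limiting = 0.198163 mol
mass_C = n_limiting * M_C = 0.198163 * 113.41
mass_C = 22.47366583 g, rounded to 4 dp:

22.4737 g


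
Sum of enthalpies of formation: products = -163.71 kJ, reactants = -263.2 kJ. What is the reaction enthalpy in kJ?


dH_rxn = sum(dH_f products) - sum(dH_f reactants)
dH_rxn = -163.71 - (-263.2)
dH_rxn = 99.49 kJ:

99.49 kJ


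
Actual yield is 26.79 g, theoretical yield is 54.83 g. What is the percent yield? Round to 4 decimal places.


% yield = 100 * actual / theoretical
% yield = 100 * 26.79 / 54.83
% yield = 48.86011308 %, rounded to 4 dp:

48.8601 %


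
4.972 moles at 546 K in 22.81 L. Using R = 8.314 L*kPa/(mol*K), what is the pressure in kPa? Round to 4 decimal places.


PV = nRT, solve for P = nRT / V.
nRT = 4.972 * 8.314 * 546 = 22570.1156
P = 22570.1156 / 22.81
P = 989.48336694 kPa, rounded to 4 dp:

989.4834 kPa


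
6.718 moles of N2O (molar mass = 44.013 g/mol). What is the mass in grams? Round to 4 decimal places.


mass = n * M
mass = 6.718 * 44.013
mass = 295.679334 g, rounded to 4 dp:

295.6793 g


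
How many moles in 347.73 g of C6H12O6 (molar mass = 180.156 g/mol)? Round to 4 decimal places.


n = mass / M
n = 347.73 / 180.156
n = 1.93016053 mol, rounded to 4 dp:

1.9302 mol


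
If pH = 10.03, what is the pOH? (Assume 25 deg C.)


At 25 deg C, pH + pOH = 14.
pOH = 14 - pH = 14 - 10.03
pOH = 3.97:

3.97


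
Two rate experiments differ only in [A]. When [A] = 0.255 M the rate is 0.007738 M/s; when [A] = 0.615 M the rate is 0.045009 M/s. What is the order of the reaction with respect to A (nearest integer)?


Rate is proportional to [A]^n, so rate2/rate1 = ([A]2/[A]1)^n. Take logs to solve for n.
rate2/rate1 = 0.045009 / 0.007738 = 5.8166
[A]2/[A]1 = 0.615 / 0.255 = 2.4118
n = ln(5.8166) / ln(2.4118) = 2.0
Nearest integer order:

2


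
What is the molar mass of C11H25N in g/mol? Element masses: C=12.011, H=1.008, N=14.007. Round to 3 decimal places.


M = sum(count * atomic_mass) over atoms.
M = 11*12.011 + 25*1.008 + 1*14.007
M = 132.121 + 25.2 + 14.007
M = 171.328 g/mol, rounded to 3 dp:

171.328 g/mol


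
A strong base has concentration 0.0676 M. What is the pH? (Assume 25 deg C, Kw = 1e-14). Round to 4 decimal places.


A strong base dissociates completely, so [OH-] equals the given concentration.
pOH = -log10([OH-]) = -log10(0.0676) = 1.170053
pH = 14 - pOH = 14 - 1.170053
pH = 12.829947, rounded to 4 dp:

12.8299


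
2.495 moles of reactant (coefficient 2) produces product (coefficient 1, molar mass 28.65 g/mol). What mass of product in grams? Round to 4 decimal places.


Use the coefficient ratio to convert reactant moles to product moles, then multiply by the product's molar mass.
moles_P = moles_R * (coeff_P / coeff_R) = 2.495 * (1/2) = 1.2475
mass_P = moles_P * M_P = 1.2475 * 28.65
mass_P = 35.740875 g, rounded to 4 dp:

35.7409 g


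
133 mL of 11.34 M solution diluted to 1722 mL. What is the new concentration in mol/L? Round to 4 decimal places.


Dilution: M1*V1 = M2*V2, solve for M2.
M2 = M1*V1 / V2
M2 = 11.34 * 133 / 1722
M2 = 1508.22 / 1722
M2 = 0.87585366 mol/L, rounded to 4 dp:

0.8759 mol/L


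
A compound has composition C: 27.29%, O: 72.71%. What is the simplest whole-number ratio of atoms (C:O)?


Assume 100 g of compound, divide each mass% by atomic mass to get moles, then normalize by the smallest to get a raw atom ratio.
Moles per 100 g: C: 27.29/12.011 = 2.2721, O: 72.71/15.999 = 4.5447
Raw ratio (divide by min = 2.2721): C: 1.0, O: 2.0
Multiply by 1 to clear fractions: C: 1.0 ~= 1, O: 2.0 ~= 2
Reduce by GCD to get the simplest whole-number ratio:

1:2


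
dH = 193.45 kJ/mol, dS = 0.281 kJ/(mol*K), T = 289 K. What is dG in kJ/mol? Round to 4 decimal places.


Gibbs: dG = dH - T*dS (consistent units, dS already in kJ/(mol*K)).
T*dS = 289 * 0.281 = 81.209
dG = 193.45 - (81.209)
dG = 112.241 kJ/mol, rounded to 4 dp:

112.2410 kJ/mol


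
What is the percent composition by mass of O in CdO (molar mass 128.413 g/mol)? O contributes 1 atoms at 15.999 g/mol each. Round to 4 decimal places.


pct = 100 * (n_elem * M_elem) / M_total
mass_contribution = 1 * 15.999 = 15.999 g/mol
pct = 100 * 15.999 / 128.413
pct = 12.45901895 %, rounded to 4 dp:

12.4590 %


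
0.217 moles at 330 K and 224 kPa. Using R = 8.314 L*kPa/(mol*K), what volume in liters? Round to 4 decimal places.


PV = nRT, solve for V = nRT / P.
nRT = 0.217 * 8.314 * 330 = 595.3655
V = 595.3655 / 224
V = 2.6578817 L, rounded to 4 dp:

2.6579 L


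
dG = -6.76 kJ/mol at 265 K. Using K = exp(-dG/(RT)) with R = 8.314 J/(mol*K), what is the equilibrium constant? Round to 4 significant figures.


dG is in kJ/mol; multiply by 1000 to match R in J/(mol*K).
RT = 8.314 * 265 = 2203.21 J/mol
exponent = -dG*1000 / (RT) = -(-6.76*1000) / 2203.21 = 3.06825042
K = exp(3.06825042)
K = 21.504246, rounded to 4 significant figures:

21.50


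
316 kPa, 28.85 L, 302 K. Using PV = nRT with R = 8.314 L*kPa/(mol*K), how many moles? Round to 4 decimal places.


PV = nRT, solve for n = PV / (RT).
PV = 316 * 28.85 = 9116.6
RT = 8.314 * 302 = 2510.828
n = 9116.6 / 2510.828
n = 3.63091379 mol, rounded to 4 dp:

3.6309 mol


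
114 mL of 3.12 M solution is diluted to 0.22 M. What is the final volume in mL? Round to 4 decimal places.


Dilution: M1*V1 = M2*V2, solve for V2.
V2 = M1*V1 / M2
V2 = 3.12 * 114 / 0.22
V2 = 355.68 / 0.22
V2 = 1616.72727273 mL, rounded to 4 dp:

1616.7273 mL


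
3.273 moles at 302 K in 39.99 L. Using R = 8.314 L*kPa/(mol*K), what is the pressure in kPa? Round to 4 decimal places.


PV = nRT, solve for P = nRT / V.
nRT = 3.273 * 8.314 * 302 = 8217.94
P = 8217.94 / 39.99
P = 205.49987497 kPa, rounded to 4 dp:

205.4999 kPa


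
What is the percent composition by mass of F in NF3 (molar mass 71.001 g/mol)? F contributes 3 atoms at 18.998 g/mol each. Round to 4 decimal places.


pct = 100 * (n_elem * M_elem) / M_total
mass_contribution = 3 * 18.998 = 56.994 g/mol
pct = 100 * 56.994 / 71.001
pct = 80.27210884 %, rounded to 4 dp:

80.2721 %


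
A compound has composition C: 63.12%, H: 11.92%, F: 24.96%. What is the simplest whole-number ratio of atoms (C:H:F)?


Assume 100 g of compound, divide each mass% by atomic mass to get moles, then normalize by the smallest to get a raw atom ratio.
Moles per 100 g: C: 63.12/12.011 = 5.2552, H: 11.92/1.008 = 11.8254, F: 24.96/18.998 = 1.3138
Raw ratio (divide by min = 1.3138): C: 4.0, H: 9.001, F: 1.0
Multiply by 1 to clear fractions: C: 4.0 ~= 4, H: 9.001 ~= 9, F: 1.0 ~= 1
Reduce by GCD to get the simplest whole-number ratio:

4:9:1


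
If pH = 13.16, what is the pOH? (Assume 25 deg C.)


At 25 deg C, pH + pOH = 14.
pOH = 14 - pH = 14 - 13.16
pOH = 0.84:

0.84


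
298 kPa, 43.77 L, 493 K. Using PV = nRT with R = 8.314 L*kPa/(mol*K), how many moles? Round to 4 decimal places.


PV = nRT, solve for n = PV / (RT).
PV = 298 * 43.77 = 13043.46
RT = 8.314 * 493 = 4098.802
n = 13043.46 / 4098.802
n = 3.18226155 mol, rounded to 4 dp:

3.1823 mol


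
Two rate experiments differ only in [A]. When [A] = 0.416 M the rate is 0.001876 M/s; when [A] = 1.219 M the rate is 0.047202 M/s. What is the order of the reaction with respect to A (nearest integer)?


Rate is proportional to [A]^n, so rate2/rate1 = ([A]2/[A]1)^n. Take logs to solve for n.
rate2/rate1 = 0.047202 / 0.001876 = 25.161
[A]2/[A]1 = 1.219 / 0.416 = 2.9303
n = ln(25.161) / ln(2.9303) = 3.0
Nearest integer order:

3


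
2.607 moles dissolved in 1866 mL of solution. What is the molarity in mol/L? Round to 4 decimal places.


Convert volume to liters: V_L = V_mL / 1000.
V_L = 1866 / 1000 = 1.866 L
M = n / V_L = 2.607 / 1.866
M = 1.39710611 mol/L, rounded to 4 dp:

1.3971 mol/L


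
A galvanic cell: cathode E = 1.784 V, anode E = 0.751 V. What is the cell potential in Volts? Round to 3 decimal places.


Standard cell potential: E_cell = E_cathode - E_anode.
E_cell = 1.784 - (0.751)
E_cell = 1.033 V, rounded to 3 dp:

1.033 V


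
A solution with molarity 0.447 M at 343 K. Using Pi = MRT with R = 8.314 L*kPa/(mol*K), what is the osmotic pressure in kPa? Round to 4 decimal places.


Osmotic pressure (van't Hoff): Pi = M*R*T.
RT = 8.314 * 343 = 2851.702
Pi = 0.447 * 2851.702
Pi = 1274.710794 kPa, rounded to 4 dp:

1274.7108 kPa


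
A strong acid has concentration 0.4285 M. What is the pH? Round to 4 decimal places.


A strong acid dissociates completely, so [H+] equals the given concentration.
pH = -log10([H+]) = -log10(0.4285)
pH = 0.36804917, rounded to 4 dp:

0.3680


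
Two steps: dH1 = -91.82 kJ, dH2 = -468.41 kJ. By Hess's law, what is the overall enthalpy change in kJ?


Hess's law: enthalpy is a state function, so add the step enthalpies.
dH_total = dH1 + dH2 = -91.82 + (-468.41)
dH_total = -560.23 kJ:

-560.23 kJ


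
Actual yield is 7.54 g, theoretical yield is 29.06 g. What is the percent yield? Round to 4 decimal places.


% yield = 100 * actual / theoretical
% yield = 100 * 7.54 / 29.06
% yield = 25.94631796 %, rounded to 4 dp:

25.9463 %


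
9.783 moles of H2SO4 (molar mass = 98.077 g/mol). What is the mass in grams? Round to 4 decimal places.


mass = n * M
mass = 9.783 * 98.077
mass = 959.487291 g, rounded to 4 dp:

959.4873 g


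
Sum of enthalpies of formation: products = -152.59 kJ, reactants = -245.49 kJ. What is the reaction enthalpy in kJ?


dH_rxn = sum(dH_f products) - sum(dH_f reactants)
dH_rxn = -152.59 - (-245.49)
dH_rxn = 92.9 kJ:

92.90 kJ


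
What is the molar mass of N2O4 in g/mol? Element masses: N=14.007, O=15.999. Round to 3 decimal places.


M = sum(count * atomic_mass) over atoms.
M = 2*14.007 + 4*15.999
M = 28.014 + 63.996
M = 92.01 g/mol, rounded to 3 dp:

92.010 g/mol


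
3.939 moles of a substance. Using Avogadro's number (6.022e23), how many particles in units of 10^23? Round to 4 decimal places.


N = n * NA, then divide by 1e23 for the requested units.
N / 1e23 = n * 6.022
N / 1e23 = 3.939 * 6.022
N / 1e23 = 23.720658, rounded to 4 dp:

23.7207


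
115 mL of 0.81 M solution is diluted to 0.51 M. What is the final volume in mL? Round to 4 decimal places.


Dilution: M1*V1 = M2*V2, solve for V2.
V2 = M1*V1 / M2
V2 = 0.81 * 115 / 0.51
V2 = 93.15 / 0.51
V2 = 182.64705882 mL, rounded to 4 dp:

182.6471 mL


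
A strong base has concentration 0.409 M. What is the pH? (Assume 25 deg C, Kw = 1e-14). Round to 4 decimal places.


A strong base dissociates completely, so [OH-] equals the given concentration.
pOH = -log10([OH-]) = -log10(0.409) = 0.388277
pH = 14 - pOH = 14 - 0.388277
pH = 13.611723, rounded to 4 dp:

13.6117


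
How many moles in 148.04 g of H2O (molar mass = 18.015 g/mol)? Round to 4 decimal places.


n = mass / M
n = 148.04 / 18.015
n = 8.21759645 mol, rounded to 4 dp:

8.2176 mol


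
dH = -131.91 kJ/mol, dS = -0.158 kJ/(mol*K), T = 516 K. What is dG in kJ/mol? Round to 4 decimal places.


Gibbs: dG = dH - T*dS (consistent units, dS already in kJ/(mol*K)).
T*dS = 516 * -0.158 = -81.528
dG = -131.91 - (-81.528)
dG = -50.382 kJ/mol, rounded to 4 dp:

-50.3820 kJ/mol


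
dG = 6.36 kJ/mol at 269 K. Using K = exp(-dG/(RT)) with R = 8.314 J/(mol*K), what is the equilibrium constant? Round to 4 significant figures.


dG is in kJ/mol; multiply by 1000 to match R in J/(mol*K).
RT = 8.314 * 269 = 2236.466 J/mol
exponent = -dG*1000 / (RT) = -(6.36*1000) / 2236.466 = -2.84377227
K = exp(-2.84377227)
K = 0.058205684, rounded to 4 significant figures:

0.05821


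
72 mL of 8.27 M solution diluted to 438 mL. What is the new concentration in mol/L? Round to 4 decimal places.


Dilution: M1*V1 = M2*V2, solve for M2.
M2 = M1*V1 / V2
M2 = 8.27 * 72 / 438
M2 = 595.44 / 438
M2 = 1.35945205 mol/L, rounded to 4 dp:

1.3595 mol/L


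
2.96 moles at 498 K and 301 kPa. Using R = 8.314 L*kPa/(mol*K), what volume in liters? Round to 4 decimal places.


PV = nRT, solve for V = nRT / P.
nRT = 2.96 * 8.314 * 498 = 12255.5011
V = 12255.5011 / 301
V = 40.7159505 L, rounded to 4 dp:

40.7160 L


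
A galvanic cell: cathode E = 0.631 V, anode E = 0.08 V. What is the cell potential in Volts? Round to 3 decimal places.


Standard cell potential: E_cell = E_cathode - E_anode.
E_cell = 0.631 - (0.08)
E_cell = 0.551 V, rounded to 3 dp:

0.551 V


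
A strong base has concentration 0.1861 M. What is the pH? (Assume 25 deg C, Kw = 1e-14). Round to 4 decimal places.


A strong base dissociates completely, so [OH-] equals the given concentration.
pOH = -log10([OH-]) = -log10(0.1861) = 0.730254
pH = 14 - pOH = 14 - 0.730254
pH = 13.269746, rounded to 4 dp:

13.2697


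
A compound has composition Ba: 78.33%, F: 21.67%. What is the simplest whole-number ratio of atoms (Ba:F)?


Assume 100 g of compound, divide each mass% by atomic mass to get moles, then normalize by the smallest to get a raw atom ratio.
Moles per 100 g: Ba: 78.33/137.327 = 0.5704, F: 21.67/18.998 = 1.1406
Raw ratio (divide by min = 0.5704): Ba: 1.0, F: 2.0
Multiply by 1 to clear fractions: Ba: 1.0 ~= 1, F: 2.0 ~= 2
Reduce by GCD to get the simplest whole-number ratio:

1:2


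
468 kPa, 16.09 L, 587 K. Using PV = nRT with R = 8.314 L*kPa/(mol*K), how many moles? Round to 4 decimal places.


PV = nRT, solve for n = PV / (RT).
PV = 468 * 16.09 = 7530.12
RT = 8.314 * 587 = 4880.318
n = 7530.12 / 4880.318
n = 1.54295683 mol, rounded to 4 dp:

1.5430 mol


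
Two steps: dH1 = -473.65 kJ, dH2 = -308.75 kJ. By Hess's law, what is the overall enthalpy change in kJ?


Hess's law: enthalpy is a state function, so add the step enthalpies.
dH_total = dH1 + dH2 = -473.65 + (-308.75)
dH_total = -782.4 kJ:

-782.40 kJ


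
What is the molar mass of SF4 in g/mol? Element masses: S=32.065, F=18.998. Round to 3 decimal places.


M = sum(count * atomic_mass) over atoms.
M = 1*32.065 + 4*18.998
M = 32.065 + 75.992
M = 108.057 g/mol, rounded to 3 dp:

108.057 g/mol


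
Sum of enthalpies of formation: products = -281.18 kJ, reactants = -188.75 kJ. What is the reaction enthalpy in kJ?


dH_rxn = sum(dH_f products) - sum(dH_f reactants)
dH_rxn = -281.18 - (-188.75)
dH_rxn = -92.43 kJ:

-92.43 kJ


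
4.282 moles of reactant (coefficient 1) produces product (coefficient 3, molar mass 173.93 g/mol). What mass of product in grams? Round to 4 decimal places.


Use the coefficient ratio to convert reactant moles to product moles, then multiply by the product's molar mass.
moles_P = moles_R * (coeff_P / coeff_R) = 4.282 * (3/1) = 12.846
mass_P = moles_P * M_P = 12.846 * 173.93
mass_P = 2234.30478 g, rounded to 4 dp:

2234.3048 g


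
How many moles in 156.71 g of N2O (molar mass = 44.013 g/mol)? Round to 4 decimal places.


n = mass / M
n = 156.71 / 44.013
n = 3.56053893 mol, rounded to 4 dp:

3.5605 mol


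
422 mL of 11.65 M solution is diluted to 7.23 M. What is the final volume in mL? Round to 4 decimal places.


Dilution: M1*V1 = M2*V2, solve for V2.
V2 = M1*V1 / M2
V2 = 11.65 * 422 / 7.23
V2 = 4916.3 / 7.23
V2 = 679.98616874 mL, rounded to 4 dp:

679.9862 mL


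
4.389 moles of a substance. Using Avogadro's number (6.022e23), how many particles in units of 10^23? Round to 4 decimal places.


N = n * NA, then divide by 1e23 for the requested units.
N / 1e23 = n * 6.022
N / 1e23 = 4.389 * 6.022
N / 1e23 = 26.430558, rounded to 4 dp:

26.4306


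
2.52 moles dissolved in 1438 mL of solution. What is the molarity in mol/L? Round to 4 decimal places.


Convert volume to liters: V_L = V_mL / 1000.
V_L = 1438 / 1000 = 1.438 L
M = n / V_L = 2.52 / 1.438
M = 1.75243394 mol/L, rounded to 4 dp:

1.7524 mol/L


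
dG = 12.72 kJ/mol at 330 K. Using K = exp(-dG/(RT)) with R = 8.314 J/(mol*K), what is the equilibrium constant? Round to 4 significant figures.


dG is in kJ/mol; multiply by 1000 to match R in J/(mol*K).
RT = 8.314 * 330 = 2743.62 J/mol
exponent = -dG*1000 / (RT) = -(12.72*1000) / 2743.62 = -4.63621055
K = exp(-4.63621055)
K = 0.0096943644, rounded to 4 significant figures:

0.009694


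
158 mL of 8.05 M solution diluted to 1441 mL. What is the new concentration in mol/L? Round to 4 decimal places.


Dilution: M1*V1 = M2*V2, solve for M2.
M2 = M1*V1 / V2
M2 = 8.05 * 158 / 1441
M2 = 1271.9 / 1441
M2 = 0.88265094 mol/L, rounded to 4 dp:

0.8827 mol/L


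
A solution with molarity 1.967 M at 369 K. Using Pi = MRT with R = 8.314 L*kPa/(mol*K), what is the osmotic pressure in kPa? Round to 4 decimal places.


Osmotic pressure (van't Hoff): Pi = M*R*T.
RT = 8.314 * 369 = 3067.866
Pi = 1.967 * 3067.866
Pi = 6034.492422 kPa, rounded to 4 dp:

6034.4924 kPa


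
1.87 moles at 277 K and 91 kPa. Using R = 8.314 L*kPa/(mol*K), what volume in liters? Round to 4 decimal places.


PV = nRT, solve for V = nRT / P.
nRT = 1.87 * 8.314 * 277 = 4306.5689
V = 4306.5689 / 91
V = 47.32493297 L, rounded to 4 dp:

47.3249 L


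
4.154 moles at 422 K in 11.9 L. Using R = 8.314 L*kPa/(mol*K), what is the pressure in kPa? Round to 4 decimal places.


PV = nRT, solve for P = nRT / V.
nRT = 4.154 * 8.314 * 422 = 14574.3422
P = 14574.3422 / 11.9
P = 1224.73463866 kPa, rounded to 4 dp:

1224.7346 kPa


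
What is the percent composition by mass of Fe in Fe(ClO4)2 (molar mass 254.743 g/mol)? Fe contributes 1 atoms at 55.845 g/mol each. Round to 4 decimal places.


pct = 100 * (n_elem * M_elem) / M_total
mass_contribution = 1 * 55.845 = 55.845 g/mol
pct = 100 * 55.845 / 254.743
pct = 21.92209403 %, rounded to 4 dp:

21.9221 %


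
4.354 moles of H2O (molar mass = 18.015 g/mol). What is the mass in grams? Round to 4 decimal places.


mass = n * M
mass = 4.354 * 18.015
mass = 78.43731 g, rounded to 4 dp:

78.4373 g


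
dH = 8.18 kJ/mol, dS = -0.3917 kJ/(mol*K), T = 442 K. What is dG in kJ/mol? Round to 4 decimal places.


Gibbs: dG = dH - T*dS (consistent units, dS already in kJ/(mol*K)).
T*dS = 442 * -0.3917 = -173.1314
dG = 8.18 - (-173.1314)
dG = 181.3114 kJ/mol, rounded to 4 dp:

181.3114 kJ/mol


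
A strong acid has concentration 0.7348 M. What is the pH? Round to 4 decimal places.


A strong acid dissociates completely, so [H+] equals the given concentration.
pH = -log10([H+]) = -log10(0.7348)
pH = 0.13383085, rounded to 4 dp:

0.1338


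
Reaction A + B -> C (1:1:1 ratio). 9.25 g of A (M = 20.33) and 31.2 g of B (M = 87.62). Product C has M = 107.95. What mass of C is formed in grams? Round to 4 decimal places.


Find moles of each reactant; the smaller value is the limiting reagent in a 1:1:1 reaction, so moles_C equals moles of the limiter.
n_A = mass_A / M_A = 9.25 / 20.33 = 0.454993 mol
n_B = mass_B / M_B = 31.2 / 87.62 = 0.356083 mol
Limiting reagent: B (smaller), n_limiting = 0.356083 mol
mass_C = n_limiting * M_C = 0.356083 * 107.95
mass_C = 38.43915985 g, rounded to 4 dp:

38.4392 g


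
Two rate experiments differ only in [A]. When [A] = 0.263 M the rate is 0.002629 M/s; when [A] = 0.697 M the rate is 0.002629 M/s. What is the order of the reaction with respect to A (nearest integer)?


Rate is proportional to [A]^n, so rate2/rate1 = ([A]2/[A]1)^n. Take logs to solve for n.
rate2/rate1 = 0.002629 / 0.002629 = 1.0
[A]2/[A]1 = 0.697 / 0.263 = 2.6502
n = ln(1.0) / ln(2.6502) = 0.0
Nearest integer order:

0


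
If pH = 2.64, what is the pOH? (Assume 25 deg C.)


At 25 deg C, pH + pOH = 14.
pOH = 14 - pH = 14 - 2.64
pOH = 11.36:

11.36


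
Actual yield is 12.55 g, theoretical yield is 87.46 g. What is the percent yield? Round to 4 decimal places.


% yield = 100 * actual / theoretical
% yield = 100 * 12.55 / 87.46
% yield = 14.34941688 %, rounded to 4 dp:

14.3494 %


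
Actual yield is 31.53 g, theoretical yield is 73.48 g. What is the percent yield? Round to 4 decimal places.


% yield = 100 * actual / theoretical
% yield = 100 * 31.53 / 73.48
% yield = 42.90963527 %, rounded to 4 dp:

42.9096 %


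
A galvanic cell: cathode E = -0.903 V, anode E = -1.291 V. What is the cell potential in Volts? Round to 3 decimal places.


Standard cell potential: E_cell = E_cathode - E_anode.
E_cell = -0.903 - (-1.291)
E_cell = 0.388 V, rounded to 3 dp:

0.388 V


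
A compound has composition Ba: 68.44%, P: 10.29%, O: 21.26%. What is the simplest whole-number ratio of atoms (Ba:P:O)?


Assume 100 g of compound, divide each mass% by atomic mass to get moles, then normalize by the smallest to get a raw atom ratio.
Moles per 100 g: Ba: 68.44/137.327 = 0.4984, P: 10.29/30.974 = 0.3322, O: 21.26/15.999 = 1.3288
Raw ratio (divide by min = 0.3322): Ba: 1.5, P: 1.0, O: 4.0
Multiply by 2 to clear fractions: Ba: 3.0 ~= 3, P: 2.0 ~= 2, O: 8.0 ~= 8
Reduce by GCD to get the simplest whole-number ratio:

3:2:8


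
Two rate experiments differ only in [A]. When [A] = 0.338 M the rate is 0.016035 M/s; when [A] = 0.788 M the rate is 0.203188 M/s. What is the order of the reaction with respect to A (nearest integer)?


Rate is proportional to [A]^n, so rate2/rate1 = ([A]2/[A]1)^n. Take logs to solve for n.
rate2/rate1 = 0.203188 / 0.016035 = 12.6715
[A]2/[A]1 = 0.788 / 0.338 = 2.3314
n = ln(12.6715) / ln(2.3314) = 3.0
Nearest integer order:

3


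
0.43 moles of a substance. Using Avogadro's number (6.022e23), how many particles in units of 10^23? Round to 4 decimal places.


N = n * NA, then divide by 1e23 for the requested units.
N / 1e23 = n * 6.022
N / 1e23 = 0.43 * 6.022
N / 1e23 = 2.58946, rounded to 4 dp:

2.5895


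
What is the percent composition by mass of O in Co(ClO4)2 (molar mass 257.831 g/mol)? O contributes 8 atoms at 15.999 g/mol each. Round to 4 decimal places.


pct = 100 * (n_elem * M_elem) / M_total
mass_contribution = 8 * 15.999 = 127.992 g/mol
pct = 100 * 127.992 / 257.831
pct = 49.64181964 %, rounded to 4 dp:

49.6418 %


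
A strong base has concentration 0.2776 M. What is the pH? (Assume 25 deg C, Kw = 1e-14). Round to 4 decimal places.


A strong base dissociates completely, so [OH-] equals the given concentration.
pOH = -log10([OH-]) = -log10(0.2776) = 0.556581
pH = 14 - pOH = 14 - 0.556581
pH = 13.443419, rounded to 4 dp:

13.4434


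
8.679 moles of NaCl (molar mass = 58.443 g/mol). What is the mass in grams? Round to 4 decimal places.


mass = n * M
mass = 8.679 * 58.443
mass = 507.226797 g, rounded to 4 dp:

507.2268 g


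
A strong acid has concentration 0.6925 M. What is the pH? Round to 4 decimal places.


A strong acid dissociates completely, so [H+] equals the given concentration.
pH = -log10([H+]) = -log10(0.6925)
pH = 0.15958022, rounded to 4 dp:

0.1596


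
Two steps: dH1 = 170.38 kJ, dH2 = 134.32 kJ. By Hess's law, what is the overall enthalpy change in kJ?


Hess's law: enthalpy is a state function, so add the step enthalpies.
dH_total = dH1 + dH2 = 170.38 + (134.32)
dH_total = 304.7 kJ:

304.70 kJ


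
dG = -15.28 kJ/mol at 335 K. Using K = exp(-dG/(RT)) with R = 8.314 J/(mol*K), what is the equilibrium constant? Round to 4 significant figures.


dG is in kJ/mol; multiply by 1000 to match R in J/(mol*K).
RT = 8.314 * 335 = 2785.19 J/mol
exponent = -dG*1000 / (RT) = -(-15.28*1000) / 2785.19 = 5.48616073
K = exp(5.48616073)
K = 241.3289, rounded to 4 significant figures:

241.3


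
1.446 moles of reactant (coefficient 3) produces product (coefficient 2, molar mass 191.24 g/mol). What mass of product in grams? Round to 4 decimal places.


Use the coefficient ratio to convert reactant moles to product moles, then multiply by the product's molar mass.
moles_P = moles_R * (coeff_P / coeff_R) = 1.446 * (2/3) = 0.964
mass_P = moles_P * M_P = 0.964 * 191.24
mass_P = 184.35536 g, rounded to 4 dp:

184.3554 g


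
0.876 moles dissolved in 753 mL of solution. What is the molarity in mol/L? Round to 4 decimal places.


Convert volume to liters: V_L = V_mL / 1000.
V_L = 753 / 1000 = 0.753 L
M = n / V_L = 0.876 / 0.753
M = 1.16334661 mol/L, rounded to 4 dp:

1.1633 mol/L


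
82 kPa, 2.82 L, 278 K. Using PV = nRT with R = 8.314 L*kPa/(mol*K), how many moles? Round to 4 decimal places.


PV = nRT, solve for n = PV / (RT).
PV = 82 * 2.82 = 231.24
RT = 8.314 * 278 = 2311.292
n = 231.24 / 2311.292
n = 0.10004794 mol, rounded to 4 dp:

0.1000 mol


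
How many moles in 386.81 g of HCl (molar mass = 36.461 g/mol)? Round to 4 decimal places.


n = mass / M
n = 386.81 / 36.461
n = 10.60886975 mol, rounded to 4 dp:

10.6089 mol


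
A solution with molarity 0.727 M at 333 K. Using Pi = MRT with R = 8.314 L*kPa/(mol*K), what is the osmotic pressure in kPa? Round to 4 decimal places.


Osmotic pressure (van't Hoff): Pi = M*R*T.
RT = 8.314 * 333 = 2768.562
Pi = 0.727 * 2768.562
Pi = 2012.744574 kPa, rounded to 4 dp:

2012.7446 kPa


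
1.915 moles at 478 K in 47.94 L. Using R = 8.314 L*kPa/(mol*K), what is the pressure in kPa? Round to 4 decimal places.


PV = nRT, solve for P = nRT / V.
nRT = 1.915 * 8.314 * 478 = 7610.3862
P = 7610.3862 / 47.94
P = 158.74814768 kPa, rounded to 4 dp:

158.7481 kPa


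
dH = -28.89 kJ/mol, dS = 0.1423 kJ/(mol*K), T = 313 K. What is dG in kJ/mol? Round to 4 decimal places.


Gibbs: dG = dH - T*dS (consistent units, dS already in kJ/(mol*K)).
T*dS = 313 * 0.1423 = 44.5399
dG = -28.89 - (44.5399)
dG = -73.4299 kJ/mol, rounded to 4 dp:

-73.4299 kJ/mol


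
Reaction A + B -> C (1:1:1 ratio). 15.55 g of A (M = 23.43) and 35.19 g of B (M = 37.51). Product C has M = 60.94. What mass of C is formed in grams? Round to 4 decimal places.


Find moles of each reactant; the smaller value is the limiting reagent in a 1:1:1 reaction, so moles_C equals moles of the limiter.
n_A = mass_A / M_A = 15.55 / 23.43 = 0.663679 mol
n_B = mass_B / M_B = 35.19 / 37.51 = 0.93815 mol
Limiting reagent: A (smaller), n_limiting = 0.663679 mol
mass_C = n_limiting * M_C = 0.663679 * 60.94
mass_C = 40.44459826 g, rounded to 4 dp:

40.4446 g


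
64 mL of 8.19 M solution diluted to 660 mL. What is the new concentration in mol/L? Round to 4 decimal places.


Dilution: M1*V1 = M2*V2, solve for M2.
M2 = M1*V1 / V2
M2 = 8.19 * 64 / 660
M2 = 524.16 / 660
M2 = 0.79418182 mol/L, rounded to 4 dp:

0.7942 mol/L


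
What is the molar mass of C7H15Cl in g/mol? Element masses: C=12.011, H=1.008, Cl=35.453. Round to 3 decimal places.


M = sum(count * atomic_mass) over atoms.
M = 7*12.011 + 15*1.008 + 1*35.453
M = 84.077 + 15.12 + 35.453
M = 134.65 g/mol, rounded to 3 dp:

134.650 g/mol


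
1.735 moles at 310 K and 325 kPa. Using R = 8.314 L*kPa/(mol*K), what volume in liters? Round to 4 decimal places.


PV = nRT, solve for V = nRT / P.
nRT = 1.735 * 8.314 * 310 = 4471.6849
V = 4471.6849 / 325
V = 13.75903046 L, rounded to 4 dp:

13.7590 L


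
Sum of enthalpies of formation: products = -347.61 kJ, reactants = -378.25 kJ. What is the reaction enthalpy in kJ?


dH_rxn = sum(dH_f products) - sum(dH_f reactants)
dH_rxn = -347.61 - (-378.25)
dH_rxn = 30.64 kJ:

30.64 kJ


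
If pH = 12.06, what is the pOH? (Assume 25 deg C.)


At 25 deg C, pH + pOH = 14.
pOH = 14 - pH = 14 - 12.06
pOH = 1.94:

1.94


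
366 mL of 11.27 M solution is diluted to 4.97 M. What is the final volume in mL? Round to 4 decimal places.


Dilution: M1*V1 = M2*V2, solve for V2.
V2 = M1*V1 / M2
V2 = 11.27 * 366 / 4.97
V2 = 4124.82 / 4.97
V2 = 829.94366197 mL, rounded to 4 dp:

829.9437 mL


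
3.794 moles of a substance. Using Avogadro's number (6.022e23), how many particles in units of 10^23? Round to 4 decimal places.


N = n * NA, then divide by 1e23 for the requested units.
N / 1e23 = n * 6.022
N / 1e23 = 3.794 * 6.022
N / 1e23 = 22.847468, rounded to 4 dp:

22.8475
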